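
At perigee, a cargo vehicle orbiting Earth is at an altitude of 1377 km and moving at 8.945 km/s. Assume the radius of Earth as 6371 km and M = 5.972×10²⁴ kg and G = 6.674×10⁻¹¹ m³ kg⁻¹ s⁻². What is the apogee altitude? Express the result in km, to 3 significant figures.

μ = GM = 6.674×10⁻¹¹ × 5.972×10²⁴ = 3.986×10¹⁴ m³/s².
r_p = 6371 + 1377 = 7748.0 km = 7.748×10⁶ m.
Specific energy ε = v²/2 − μ/r = -1.144×10⁷ J/kg, so a = −μ/(2ε) = 1.743×10⁷ m.
The apsides satisfy r_p + r_a = 2a, so the apogee radius is 2a − r_p = 2.711×10⁷ m = 27106 km.
Apogee altitude = 27106 − 6371 = 20735 km.

apogee altitude ≈ 20700 km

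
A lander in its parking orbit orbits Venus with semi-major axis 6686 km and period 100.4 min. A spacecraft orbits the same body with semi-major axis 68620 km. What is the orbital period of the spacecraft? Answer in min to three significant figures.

Kepler's third law: T² ∝ a³, so T₂ = T₁ (a₂/a₁)^(3/2).
a₂/a₁ = 10.26, (a₂/a₁)^(3/2) = 32.88.
T₂ = 100.4 × 32.88 = 3301 min.

T₂ ≈ 3300 min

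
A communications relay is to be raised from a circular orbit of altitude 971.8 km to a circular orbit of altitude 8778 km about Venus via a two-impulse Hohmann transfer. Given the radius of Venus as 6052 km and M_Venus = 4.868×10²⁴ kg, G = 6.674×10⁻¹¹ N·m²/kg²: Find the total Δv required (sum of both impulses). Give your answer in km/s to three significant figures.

μ = GM = 6.674×10⁻¹¹ × 4.868×10²⁴ = 3.249×10¹⁴ m³/s².
r₁ = 6052 + 971.8 = 7023.8 km = 7.0238×10⁶ m.
r₂ = 6052 + 8778 = 14830 km = 1.4830×10⁷ m.
Transfer ellipse a_t = (r₁ + r₂)/2 = 1.093×10⁷ m.
At r₁: circular v_c1 = √(μ/r₁) = 6801 m/s; transfer-periapsis v_p = √[μ(2/r₁ − 1/a_t)] = 7923 m/s.
Δv₁ = v_p − v_c1 = 1122 m/s.
At r₂: circular v_c2 = √(μ/r₂) = 4681 m/s; transfer-apoapsis v_a = √[μ(2/r₂ − 1/a_t)] = 3753 m/s.
Δv₂ = v_c2 − v_a = 927.9 m/s.
Total Δv = Δv₁ + Δv₂ = 2050 m/s = 2.050 km/s.

Δv_total ≈ 2.05 km/s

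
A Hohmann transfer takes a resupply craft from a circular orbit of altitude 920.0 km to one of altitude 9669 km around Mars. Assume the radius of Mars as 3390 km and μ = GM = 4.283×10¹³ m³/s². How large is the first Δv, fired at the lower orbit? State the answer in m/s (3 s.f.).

r₁ = 3390 + 920.0 = 4310.0 km = 4.3100×10⁶ m.
r₂ = 3390 + 9669 = 13059 km = 1.3059×10⁷ m.
Transfer ellipse a_t = (r₁ + r₂)/2 = 8.684×10⁶ m.
At r₁: circular v_c1 = √(μ/r₁) = 3152 m/s; transfer-periapsis v_p = √[μ(2/r₁ − 1/a_t)] = 3866 m/s.
Δv₁ = v_p − v_c1 = 713.3 m/s.

Δv ≈ 713 m/s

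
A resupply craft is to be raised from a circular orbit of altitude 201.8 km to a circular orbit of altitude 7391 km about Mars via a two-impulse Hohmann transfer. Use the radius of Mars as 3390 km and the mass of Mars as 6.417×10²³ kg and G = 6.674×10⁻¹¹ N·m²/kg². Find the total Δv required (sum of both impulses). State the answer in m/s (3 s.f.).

μ = GM = 6.674×10⁻¹¹ × 6.417×10²³ = 4.283×10¹³ m³/s².
r₁ = 3390 + 201.8 = 3591.8 km = 3.5918×10⁶ m.
r₂ = 3390 + 7391 = 10781 km = 1.0781×10⁷ m.
Transfer ellipse a_t = (r₁ + r₂)/2 = 7.186×10⁶ m.
At r₁: circular v_c1 = √(μ/r₁) = 3453 m/s; transfer-periapsis v_p = √[μ(2/r₁ − 1/a_t)] = 4229 m/s.
Δv₁ = v_p − v_c1 = 776.3 m/s.
At r₂: circular v_c2 = √(μ/r₂) = 1993 m/s; transfer-apoapsis v_a = √[μ(2/r₂ − 1/a_t)] = 1409 m/s.
Δv₂ = v_c2 − v_a = 584.0 m/s.
Total Δv = Δv₁ + Δv₂ = 1360 m/s.

Δv_total ≈ 1360 m/s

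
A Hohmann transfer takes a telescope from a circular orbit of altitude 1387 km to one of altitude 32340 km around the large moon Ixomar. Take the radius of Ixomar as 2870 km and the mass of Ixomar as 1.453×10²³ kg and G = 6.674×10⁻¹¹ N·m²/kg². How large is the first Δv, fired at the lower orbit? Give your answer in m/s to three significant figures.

μ = GM = 6.674×10⁻¹¹ × 1.453×10²³ = 9.697×10¹² m³/s².
r₁ = 2870 + 1387 = 4257.0 km = 4.2570×10⁶ m.
r₂ = 2870 + 32340 = 35210 km = 3.5210×10⁷ m.
Transfer ellipse a_t = (r₁ + r₂)/2 = 1.973×10⁷ m.
At r₁: circular v_c1 = √(μ/r₁) = 1509 m/s; transfer-periapsis v_p = √[μ(2/r₁ − 1/a_t)] = 2016 m/s.
Δv₁ = v_p − v_c1 = 506.8 m/s.

Δv ≈ 507 m/s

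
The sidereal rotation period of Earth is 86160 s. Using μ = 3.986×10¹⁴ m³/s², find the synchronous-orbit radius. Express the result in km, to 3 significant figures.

r_sync ≈ 42200 km

A synchronous orbit has period T, so by Kepler's third law a = (μT²/4π²)^(1/3).
μT²/4π² = 3.986×10¹⁴ × (8.616×10⁴)² / 39.48 = 7.495×10²² m³.
a = 4.216×10⁷ m = 42163 km.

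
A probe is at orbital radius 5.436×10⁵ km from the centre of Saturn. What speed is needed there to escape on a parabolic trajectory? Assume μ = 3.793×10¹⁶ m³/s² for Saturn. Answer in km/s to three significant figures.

v_esc ≈ 11.8 km/s

r = 5.436×10⁵ km = 5.436×10⁸ m.
Escape speed v_esc = √(2μ/r) = √(2 × 3.793×10¹⁶ / 5.436×10⁸) = √(1.396×10⁸) = 11810 m/s.
= 11.81 km/s.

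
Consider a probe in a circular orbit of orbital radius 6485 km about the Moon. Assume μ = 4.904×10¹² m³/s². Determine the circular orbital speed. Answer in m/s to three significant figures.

r = 6485 km = 6.485×10⁶ m.
For a circular orbit v = √(μ/r) = √(4.904×10¹² / 6.485×10⁶) = √(7.562×10⁵) = 869.6 m/s.

v ≈ 870 m/s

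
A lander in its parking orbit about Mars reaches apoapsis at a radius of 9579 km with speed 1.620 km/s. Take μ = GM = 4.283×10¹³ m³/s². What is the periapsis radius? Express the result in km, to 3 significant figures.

periapsis radius ≈ 3980 km

r_a = 9.579×10⁶ m.
Specific energy ε = v²/2 − μ/r = -3.159×10⁶ J/kg, so a = −μ/(2ε) = 6.779×10⁶ m.
The apsides satisfy r_p + r_a = 2a, so the periapsis radius is 2a − r_a = 3.979×10⁶ m = 3978.9 km.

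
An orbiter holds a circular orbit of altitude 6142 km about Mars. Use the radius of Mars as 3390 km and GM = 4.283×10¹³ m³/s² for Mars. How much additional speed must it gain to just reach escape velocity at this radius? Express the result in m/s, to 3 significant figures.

r = 3390 + 6142 = 9532.0 km = 9.5320×10⁶ m.
Circular speed v_c = √(μ/r) = 2120 m/s.
Escape speed v_esc = √(2μ/r) = √2 × v_c = 2998 m/s.
Δv = v_esc − v_c = 878.0 m/s.

Δv ≈ 878 m/s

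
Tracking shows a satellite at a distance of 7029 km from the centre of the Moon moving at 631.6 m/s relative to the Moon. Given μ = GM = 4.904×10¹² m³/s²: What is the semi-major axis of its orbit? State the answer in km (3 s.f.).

a ≈ 4920 km

r = 7.029×10⁶ m.
Specific orbital energy ε = v²/2 − μ/r = (631.6)²/2 − 4.904×10¹²/7.029×10⁶ = -4.982×10⁵ J/kg.
Since ε = −μ/(2a), a = −μ/(2ε) = 4.922×10⁶ m = 4921.5 km.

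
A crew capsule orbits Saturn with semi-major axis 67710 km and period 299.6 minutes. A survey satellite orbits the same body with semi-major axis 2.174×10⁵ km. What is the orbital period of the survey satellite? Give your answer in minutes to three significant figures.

Kepler's third law: T² ∝ a³, so T₂ = T₁ (a₂/a₁)^(3/2).
a₂/a₁ = 3.211, (a₂/a₁)^(3/2) = 5.753.
T₂ = 299.6 × 5.753 = 1724 minutes.

T₂ ≈ 1720 minutes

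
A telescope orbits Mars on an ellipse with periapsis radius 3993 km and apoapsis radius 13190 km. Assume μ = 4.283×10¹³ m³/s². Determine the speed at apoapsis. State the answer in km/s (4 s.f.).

Semi-major axis a = (r_p + r_a)/2 = 8591.5 km = 8.592×10⁶ m.
Vis-viva: v² = μ(2/r − 1/a) = 4.283×10¹³ × (1.516×10⁻⁷ − 1.164×10⁻⁷) = 1.509×10⁶ m²/s².
v = 1228 m/s = 1.228 km/s.

v ≈ 1.228 km/s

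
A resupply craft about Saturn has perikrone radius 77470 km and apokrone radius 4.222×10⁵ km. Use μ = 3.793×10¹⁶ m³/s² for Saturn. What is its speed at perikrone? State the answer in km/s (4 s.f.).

v ≈ 28.76 km/s

Semi-major axis a = (r_p + r_a)/2 = 2.4984×10⁵ km = 2.498×10⁸ m.
Vis-viva: v² = μ(2/r − 1/a) = 3.793×10¹⁶ × (2.582×10⁻⁸ − 4.003×10⁻⁹) = 8.274×10⁸ m²/s².
v = 28760 m/s = 28.76 km/s.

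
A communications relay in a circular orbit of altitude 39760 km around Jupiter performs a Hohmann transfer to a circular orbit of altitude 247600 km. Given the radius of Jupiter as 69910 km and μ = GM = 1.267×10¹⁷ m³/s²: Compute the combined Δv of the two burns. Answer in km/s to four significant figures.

r₁ = 69910 + 39760 = 109670 km = 1.0967×10⁸ m.
r₂ = 69910 + 247600 = 317510 km = 3.1751×10⁸ m.
Transfer ellipse a_t = (r₁ + r₂)/2 = 2.136×10⁸ m.
At r₁: circular v_c1 = √(μ/r₁) = 33990 m/s; transfer-perijove v_p = √[μ(2/r₁ − 1/a_t)] = 41440 m/s.
Δv₁ = v_p − v_c1 = 7452 m/s.
At r₂: circular v_c2 = √(μ/r₂) = 19980 m/s; transfer-apojove v_a = √[μ(2/r₂ − 1/a_t)] = 14310 m/s.
Δv₂ = v_c2 − v_a = 5662 m/s.
Total Δv = Δv₁ + Δv₂ = 13110 m/s = 13.11 km/s.

Δv_total ≈ 13.11 km/s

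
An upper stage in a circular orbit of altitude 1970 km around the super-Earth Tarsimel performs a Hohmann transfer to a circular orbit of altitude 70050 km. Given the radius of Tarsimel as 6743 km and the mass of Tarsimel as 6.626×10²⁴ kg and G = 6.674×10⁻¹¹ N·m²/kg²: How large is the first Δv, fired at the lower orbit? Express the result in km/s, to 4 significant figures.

μ = GM = 6.674×10⁻¹¹ × 6.626×10²⁴ = 4.422×10¹⁴ m³/s².
r₁ = 6743 + 1970 = 8713.0 km = 8.7130×10⁶ m.
r₂ = 6743 + 70050 = 76793 km = 7.6793×10⁷ m.
Transfer ellipse a_t = (r₁ + r₂)/2 = 4.275×10⁷ m.
At r₁: circular v_c1 = √(μ/r₁) = 7124 m/s; transfer-periapsis v_p = √[μ(2/r₁ − 1/a_t)] = 9548 m/s.
Δv₁ = v_p − v_c1 = 2424 m/s.
= 2.424 km/s.

Δv ≈ 2.424 km/s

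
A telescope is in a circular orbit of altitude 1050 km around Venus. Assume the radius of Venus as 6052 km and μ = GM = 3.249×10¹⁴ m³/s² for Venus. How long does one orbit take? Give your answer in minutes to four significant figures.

T ≈ 110.0 minutes

r = 6052 + 1050 = 7102.0 km = 7.1020×10⁶ m.
Kepler's third law: T = 2π√(r³/μ) = 2π√((7.102×10⁶)³ / 3.249×10¹⁴).
r³/μ = 1.103×10⁶ s², so T = 2π × 1.050×10³ = 6.597×10³ s.
Converting: 6.597×10³ s ÷ 60.00 = 110.0 minutes.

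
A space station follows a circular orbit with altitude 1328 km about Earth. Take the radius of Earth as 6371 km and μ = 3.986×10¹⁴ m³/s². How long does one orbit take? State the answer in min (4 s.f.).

T ≈ 112.0 min

r = 6371 + 1328 = 7699.0 km = 7.6990×10⁶ m.
Kepler's third law: T = 2π√(r³/μ) = 2π√((7.699×10⁶)³ / 3.986×10¹⁴).
r³/μ = 1.145×10⁶ s², so T = 2π × 1.070×10³ = 6.723×10³ s.
Converting: 6.723×10³ s ÷ 60.00 = 112.0 min.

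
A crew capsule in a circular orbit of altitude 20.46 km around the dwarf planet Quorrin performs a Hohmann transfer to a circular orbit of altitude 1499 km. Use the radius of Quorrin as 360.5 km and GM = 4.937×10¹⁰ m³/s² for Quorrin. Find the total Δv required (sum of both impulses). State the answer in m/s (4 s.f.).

Δv_total ≈ 171.7 m/s

r₁ = 360.5 + 20.46 = 380.96 km = 3.8096×10⁵ m.
r₂ = 360.5 + 1499 = 1859.5 km = 1.8595×10⁶ m.
Transfer ellipse a_t = (r₁ + r₂)/2 = 1.120×10⁶ m.
At r₁: circular v_c1 = √(μ/r₁) = 360.0 m/s; transfer-periapsis v_p = √[μ(2/r₁ − 1/a_t)] = 463.8 m/s.
Δv₁ = v_p − v_c1 = 103.8 m/s.
At r₂: circular v_c2 = √(μ/r₂) = 162.9 m/s; transfer-apoapsis v_a = √[μ(2/r₂ − 1/a_t)] = 95.02 m/s.
Δv₂ = v_c2 − v_a = 67.92 m/s.
Total Δv = Δv₁ + Δv₂ = 171.7 m/s.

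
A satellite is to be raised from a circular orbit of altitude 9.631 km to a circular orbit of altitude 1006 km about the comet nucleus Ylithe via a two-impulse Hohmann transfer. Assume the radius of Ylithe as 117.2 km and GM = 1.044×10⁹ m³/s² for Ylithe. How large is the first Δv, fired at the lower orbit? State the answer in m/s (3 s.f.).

r₁ = 117.2 + 9.631 = 126.83 km = 1.2683×10⁵ m.
r₂ = 117.2 + 1006 = 1123.2 km = 1.1232×10⁶ m.
Transfer ellipse a_t = (r₁ + r₂)/2 = 6.250×10⁵ m.
At r₁: circular v_c1 = √(μ/r₁) = 90.73 m/s; transfer-periapsis v_p = √[μ(2/r₁ − 1/a_t)] = 121.6 m/s.
Δv₁ = v_p − v_c1 = 30.90 m/s.

Δv ≈ 30.9 m/s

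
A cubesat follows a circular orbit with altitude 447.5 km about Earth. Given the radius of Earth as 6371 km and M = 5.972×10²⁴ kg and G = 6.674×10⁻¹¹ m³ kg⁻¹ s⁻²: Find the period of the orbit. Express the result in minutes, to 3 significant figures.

μ = GM = 6.674×10⁻¹¹ × 5.972×10²⁴ = 3.986×10¹⁴ m³/s².
r = 6371 + 447.5 = 6818.5 km = 6.8185×10⁶ m.
Kepler's third law: T = 2π√(r³/μ) = 2π√((6.818×10⁶)³ / 3.986×10¹⁴).
r³/μ = 7.954×10⁵ s², so T = 2π × 8.918×10² = 5.604×10³ s.
Converting: 5.604×10³ s ÷ 60.00 = 93.39 minutes.

T ≈ 93.4 minutes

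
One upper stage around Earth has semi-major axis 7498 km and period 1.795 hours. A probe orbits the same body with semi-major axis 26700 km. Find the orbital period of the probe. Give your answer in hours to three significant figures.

Kepler's third law: T² ∝ a³, so T₂ = T₁ (a₂/a₁)^(3/2).
a₂/a₁ = 3.561, (a₂/a₁)^(3/2) = 6.720.
T₂ = 1.795 × 6.720 = 12.06 hours.

T₂ ≈ 12.1 hours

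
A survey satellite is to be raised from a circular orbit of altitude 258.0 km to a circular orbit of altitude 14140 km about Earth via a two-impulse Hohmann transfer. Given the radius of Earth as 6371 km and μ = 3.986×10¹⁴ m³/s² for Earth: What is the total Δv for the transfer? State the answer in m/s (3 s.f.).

r₁ = 6371 + 258.0 = 6629.0 km = 6.6290×10⁶ m.
r₂ = 6371 + 14140 = 20511 km = 2.0511×10⁷ m.
Transfer ellipse a_t = (r₁ + r₂)/2 = 1.357×10⁷ m.
At r₁: circular v_c1 = √(μ/r₁) = 7754 m/s; transfer-perigee v_p = √[μ(2/r₁ − 1/a_t)] = 9533 m/s.
Δv₁ = v_p − v_c1 = 1779 m/s.
At r₂: circular v_c2 = √(μ/r₂) = 4408 m/s; transfer-apogee v_a = √[μ(2/r₂ − 1/a_t)] = 3081 m/s.
Δv₂ = v_c2 − v_a = 1327 m/s.
Total Δv = Δv₁ + Δv₂ = 3106 m/s.

Δv_total ≈ 3110 m/s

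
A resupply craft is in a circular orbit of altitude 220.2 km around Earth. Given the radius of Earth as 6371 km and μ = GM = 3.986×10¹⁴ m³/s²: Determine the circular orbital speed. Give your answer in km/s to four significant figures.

r = 6371 + 220.2 = 6591.2 km = 6.5912×10⁶ m.
For a circular orbit v = √(μ/r) = √(3.986×10¹⁴ / 6.591×10⁶) = √(6.047×10⁷) = 7777 m/s.
That is 7.777 km/s.

v ≈ 7.777 km/s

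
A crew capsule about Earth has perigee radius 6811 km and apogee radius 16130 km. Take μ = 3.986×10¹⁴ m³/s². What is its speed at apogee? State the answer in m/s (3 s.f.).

v ≈ 3830 m/s

Semi-major axis a = (r_p + r_a)/2 = 11470 km = 1.147×10⁷ m.
Vis-viva: v² = μ(2/r − 1/a) = 3.986×10¹⁴ × (1.240×10⁻⁷ − 8.718×10⁻⁸) = 1.467×10⁷ m²/s².
v = 3831 m/s.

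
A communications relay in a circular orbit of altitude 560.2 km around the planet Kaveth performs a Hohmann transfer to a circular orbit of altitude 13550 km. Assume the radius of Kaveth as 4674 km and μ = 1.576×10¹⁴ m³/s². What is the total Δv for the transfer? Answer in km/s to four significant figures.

r₁ = 4674 + 560.2 = 5234.2 km = 5.2342×10⁶ m.
r₂ = 4674 + 13550 = 18224 km = 1.8224×10⁷ m.
Transfer ellipse a_t = (r₁ + r₂)/2 = 1.173×10⁷ m.
At r₁: circular v_c1 = √(μ/r₁) = 5487 m/s; transfer-periapsis v_p = √[μ(2/r₁ − 1/a_t)] = 6840 m/s.
Δv₁ = v_p − v_c1 = 1353 m/s.
At r₂: circular v_c2 = √(μ/r₂) = 2941 m/s; transfer-apoapsis v_a = √[μ(2/r₂ − 1/a_t)] = 1964 m/s.
Δv₂ = v_c2 − v_a = 976.3 m/s.
Total Δv = Δv₁ + Δv₂ = 2329 m/s = 2.329 km/s.

Δv_total ≈ 2.329 km/s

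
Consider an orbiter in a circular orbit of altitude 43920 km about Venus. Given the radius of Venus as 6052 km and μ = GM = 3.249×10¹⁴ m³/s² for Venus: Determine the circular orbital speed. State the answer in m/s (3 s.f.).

v ≈ 2550 m/s

r = 6052 + 43920 = 49972 km = 4.9972×10⁷ m.
For a circular orbit v = √(μ/r) = √(3.249×10¹⁴ / 4.997×10⁷) = √(6.502×10⁶) = 2550 m/s.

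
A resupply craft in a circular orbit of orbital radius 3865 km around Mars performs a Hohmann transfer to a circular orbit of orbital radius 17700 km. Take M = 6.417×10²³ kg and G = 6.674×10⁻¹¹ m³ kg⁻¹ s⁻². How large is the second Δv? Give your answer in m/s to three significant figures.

μ = GM = 6.674×10⁻¹¹ × 6.417×10²³ = 4.283×10¹³ m³/s².
r₁ = 3865 km = 3.865×10⁶ m.
r₂ = 17700 km = 1.770×10⁷ m.
Transfer ellipse a_t = (r₁ + r₂)/2 = 1.078×10⁷ m.
At r₁: circular v_c1 = √(μ/r₁) = 3329 m/s; transfer-periapsis v_p = √[μ(2/r₁ − 1/a_t)] = 4265 m/s.
At r₂: circular v_c2 = √(μ/r₂) = 1556 m/s; transfer-apoapsis v_a = √[μ(2/r₂ − 1/a_t)] = 931.3 m/s.
Δv₂ = v_c2 − v_a = 624.2 m/s.

Δv ≈ 624 m/s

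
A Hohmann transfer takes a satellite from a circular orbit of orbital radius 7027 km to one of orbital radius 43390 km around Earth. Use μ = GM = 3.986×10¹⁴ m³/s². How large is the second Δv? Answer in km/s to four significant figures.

Δv ≈ 1.431 km/s

r₁ = 7027 km = 7.027×10⁶ m.
r₂ = 43390 km = 4.339×10⁷ m.
Transfer ellipse a_t = (r₁ + r₂)/2 = 2.521×10⁷ m.
At r₁: circular v_c1 = √(μ/r₁) = 7532 m/s; transfer-perigee v_p = √[μ(2/r₁ − 1/a_t)] = 9881 m/s.
At r₂: circular v_c2 = √(μ/r₂) = 3031 m/s; transfer-apogee v_a = √[μ(2/r₂ − 1/a_t)] = 1600 m/s.
Δv₂ = v_c2 − v_a = 1431 m/s.
= 1.431 km/s.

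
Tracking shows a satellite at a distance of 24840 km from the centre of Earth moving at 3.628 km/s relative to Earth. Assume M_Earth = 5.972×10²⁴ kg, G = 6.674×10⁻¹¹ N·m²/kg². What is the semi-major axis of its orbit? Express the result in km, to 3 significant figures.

a ≈ 21100 km

μ = GM = 6.674×10⁻¹¹ × 5.972×10²⁴ = 3.986×10¹⁴ m³/s².
r = 2.484×10⁷ m.
Specific orbital energy ε = v²/2 − μ/r = (3628)²/2 − 3.986×10¹⁴/2.484×10⁷ = -9.464×10⁶ J/kg.
Since ε = −μ/(2a), a = −μ/(2ε) = 2.106×10⁷ m = 21056 km.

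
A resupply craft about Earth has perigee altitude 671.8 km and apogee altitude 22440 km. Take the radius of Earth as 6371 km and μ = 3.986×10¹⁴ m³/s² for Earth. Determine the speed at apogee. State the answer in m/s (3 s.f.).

v ≈ 2330 m/s

r_p = 6371 + 671.8 = 7042.8 km = 7.0428×10⁶ m.
r_a = 6371 + 22440 = 28811 km = 2.8811×10⁷ m.
Semi-major axis a = (r_p + r_a)/2 = 17927 km = 1.793×10⁷ m.
Vis-viva: v² = μ(2/r − 1/a) = 3.986×10¹⁴ × (6.942×10⁻⁸ − 5.578×10⁻⁸) = 5.435×10⁶ m²/s².
v = 2331 m/s.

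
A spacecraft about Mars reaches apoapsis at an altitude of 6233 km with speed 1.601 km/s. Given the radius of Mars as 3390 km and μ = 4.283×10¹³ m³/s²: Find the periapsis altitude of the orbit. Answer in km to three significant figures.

periapsis altitude ≈ 501 km

r_a = 3390 + 6233 = 9623.0 km = 9.623×10⁶ m.
Specific energy ε = v²/2 − μ/r = -3.169×10⁶ J/kg, so a = −μ/(2ε) = 6.757×10⁶ m.
The apsides satisfy r_p + r_a = 2a, so the periapsis radius is 2a − r_a = 3.891×10⁶ m = 3891.5 km.
Periapsis altitude = 3891.5 − 3390 = 501.48 km.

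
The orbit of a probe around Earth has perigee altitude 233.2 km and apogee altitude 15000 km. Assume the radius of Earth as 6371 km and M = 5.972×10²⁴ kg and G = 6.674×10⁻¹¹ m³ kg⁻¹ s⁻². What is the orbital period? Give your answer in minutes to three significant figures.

μ = GM = 6.674×10⁻¹¹ × 5.972×10²⁴ = 3.986×10¹⁴ m³/s².
r_p = 6371 + 233.2 = 6604.2 km = 6.6042×10⁶ m.
r_a = 6371 + 15000 = 21371 km = 2.1371×10⁷ m.
Semi-major axis a = (r_p + r_a)/2 = (6604.2 + 21371)/2 = 13988 km = 1.399×10⁷ m.
By Kepler's third law T = 2π√(a³/μ) = 2π × 2.620×10³ = 1.646×10⁴ s.
= 274.4 minutes.

T ≈ 274 minutes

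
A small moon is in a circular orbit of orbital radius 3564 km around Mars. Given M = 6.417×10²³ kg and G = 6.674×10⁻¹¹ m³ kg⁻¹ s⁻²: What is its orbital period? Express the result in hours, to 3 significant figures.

μ = GM = 6.674×10⁻¹¹ × 6.417×10²³ = 4.283×10¹³ m³/s².
r = 3564 km = 3.564×10⁶ m.
Kepler's third law: T = 2π√(r³/μ) = 2π√((3.564×10⁶)³ / 4.283×10¹³).
r³/μ = 1.057×10⁶ s², so T = 2π × 1.028×10³ = 6.460×10³ s.
Converting: 6.460×10³ s ÷ 3600 = 1.794 hours.

T ≈ 1.79 hours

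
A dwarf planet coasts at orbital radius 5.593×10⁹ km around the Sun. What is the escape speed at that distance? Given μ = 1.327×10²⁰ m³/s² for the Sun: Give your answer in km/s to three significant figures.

r = 5.593×10⁹ km = 5.593×10¹² m.
Escape speed v_esc = √(2μ/r) = √(2 × 1.327×10²⁰ / 5.593×10¹²) = √(4.745×10⁷) = 6889 m/s.
= 6.889 km/s.

v_esc ≈ 6.89 km/s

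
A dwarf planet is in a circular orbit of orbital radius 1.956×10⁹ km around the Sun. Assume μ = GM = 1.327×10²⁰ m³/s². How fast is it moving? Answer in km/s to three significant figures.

v ≈ 8.24 km/s

r = 1.956×10⁹ km = 1.956×10¹² m.
For a circular orbit v = √(μ/r) = √(1.327×10²⁰ / 1.956×10¹²) = √(6.784×10⁷) = 8237 m/s.
That is 8.237 km/s.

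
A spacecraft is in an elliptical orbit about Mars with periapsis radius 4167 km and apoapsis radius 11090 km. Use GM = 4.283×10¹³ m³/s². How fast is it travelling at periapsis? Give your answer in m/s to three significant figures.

v ≈ 3870 m/s

Semi-major axis a = (r_p + r_a)/2 = 7628.5 km = 7.628×10⁶ m.
Vis-viva: v² = μ(2/r − 1/a) = 4.283×10¹³ × (4.800×10⁻⁷ − 1.311×10⁻⁷) = 1.494×10⁷ m²/s².
v = 3866 m/s.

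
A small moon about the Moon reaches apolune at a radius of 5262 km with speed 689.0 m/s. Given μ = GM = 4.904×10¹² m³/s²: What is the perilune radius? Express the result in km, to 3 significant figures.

perilune radius ≈ 1800 km

r_a = 5.262×10⁶ m.
Specific energy ε = v²/2 − μ/r = -6.946×10⁵ J/kg, so a = −μ/(2ε) = 3.530×10⁶ m.
The apsides satisfy r_p + r_a = 2a, so the perilune radius is 2a − r_a = 1.798×10⁶ m = 1798.1 km.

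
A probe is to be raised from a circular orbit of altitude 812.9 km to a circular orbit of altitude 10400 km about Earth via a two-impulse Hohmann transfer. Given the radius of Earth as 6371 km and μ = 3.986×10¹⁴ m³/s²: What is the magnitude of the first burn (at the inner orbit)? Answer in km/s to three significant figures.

Δv ≈ 1.37 km/s

r₁ = 6371 + 812.9 = 7183.9 km = 7.1839×10⁶ m.
r₂ = 6371 + 10400 = 16771 km = 1.6771×10⁷ m.
Transfer ellipse a_t = (r₁ + r₂)/2 = 1.198×10⁷ m.
At r₁: circular v_c1 = √(μ/r₁) = 7449 m/s; transfer-perigee v_p = √[μ(2/r₁ − 1/a_t)] = 8814 m/s.
Δv₁ = v_p − v_c1 = 1365 m/s.
= 1.365 km/s.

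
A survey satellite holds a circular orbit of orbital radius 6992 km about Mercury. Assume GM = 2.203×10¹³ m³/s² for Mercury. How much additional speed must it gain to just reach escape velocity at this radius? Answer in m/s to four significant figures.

Δv ≈ 735.2 m/s

r = 6992 km = 6.992×10⁶ m.
Circular speed v_c = √(μ/r) = 1775 m/s.
Escape speed v_esc = √(2μ/r) = √2 × v_c = 2510 m/s.
Δv = v_esc − v_c = 735.2 m/s.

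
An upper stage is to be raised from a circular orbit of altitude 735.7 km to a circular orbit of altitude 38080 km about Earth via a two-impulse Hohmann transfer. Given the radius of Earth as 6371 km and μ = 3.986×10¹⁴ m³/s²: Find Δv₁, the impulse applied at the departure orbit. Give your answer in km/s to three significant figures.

Δv ≈ 2.35 km/s

r₁ = 6371 + 735.7 = 7106.7 km = 7.1067×10⁶ m.
r₂ = 6371 + 38080 = 44451 km = 4.4451×10⁷ m.
Transfer ellipse a_t = (r₁ + r₂)/2 = 2.578×10⁷ m.
At r₁: circular v_c1 = √(μ/r₁) = 7489 m/s; transfer-perigee v_p = √[μ(2/r₁ − 1/a_t)] = 9834 m/s.
Δv₁ = v_p − v_c1 = 2345 m/s.
= 2.345 km/s.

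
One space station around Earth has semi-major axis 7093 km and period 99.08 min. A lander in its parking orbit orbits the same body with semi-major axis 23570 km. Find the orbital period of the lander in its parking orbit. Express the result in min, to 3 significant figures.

T₂ ≈ 600 min

Kepler's third law: T² ∝ a³, so T₂ = T₁ (a₂/a₁)^(3/2).
a₂/a₁ = 3.323, (a₂/a₁)^(3/2) = 6.058.
T₂ = 99.08 × 6.058 = 600.2 min.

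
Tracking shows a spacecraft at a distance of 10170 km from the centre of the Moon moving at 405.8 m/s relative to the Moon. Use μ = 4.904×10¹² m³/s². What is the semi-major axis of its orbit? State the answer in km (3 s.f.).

r = 1.017×10⁷ m.
Vis-viva rearranged: 1/a = 2/r − v²/μ = 1.967×10⁻⁷ − 3.358×10⁻⁸ = 1.631×10⁻⁷ m⁻¹.
a = 6.132×10⁶ m = 6132.1 km.

a ≈ 6130 km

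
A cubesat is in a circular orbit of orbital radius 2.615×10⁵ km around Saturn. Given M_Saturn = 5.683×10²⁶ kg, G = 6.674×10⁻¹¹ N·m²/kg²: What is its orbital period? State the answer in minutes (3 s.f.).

T ≈ 2270 minutes

μ = GM = 6.674×10⁻¹¹ × 5.683×10²⁶ = 3.793×10¹⁶ m³/s².
r = 2.615×10⁵ km = 2.615×10⁸ m.
Kepler's third law: T = 2π√(r³/μ) = 2π√((2.615×10⁸)³ / 3.793×10¹⁶).
r³/μ = 4.715×10⁸ s², so T = 2π × 2.171×10⁴ = 1.364×10⁵ s.
Converting: 1.364×10⁵ s ÷ 60.00 = 2274 minutes.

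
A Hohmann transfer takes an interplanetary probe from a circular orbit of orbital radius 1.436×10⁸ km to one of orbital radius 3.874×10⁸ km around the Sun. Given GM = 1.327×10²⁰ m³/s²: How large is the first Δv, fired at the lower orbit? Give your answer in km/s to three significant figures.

r₁ = 1.436×10⁸ km = 1.436×10¹¹ m.
r₂ = 3.874×10⁸ km = 3.874×10¹¹ m.
Transfer ellipse a_t = (r₁ + r₂)/2 = 2.655×10¹¹ m.
At r₁: circular v_c1 = √(μ/r₁) = 30400 m/s; transfer-perihelion v_p = √[μ(2/r₁ − 1/a_t)] = 36720 m/s.
Δv₁ = v_p − v_c1 = 6321 m/s.
= 6.321 km/s.

Δv ≈ 6.32 km/s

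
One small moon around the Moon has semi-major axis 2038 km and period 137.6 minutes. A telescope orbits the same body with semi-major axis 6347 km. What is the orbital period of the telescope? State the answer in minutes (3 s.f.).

T₂ ≈ 756 minutes

Kepler's third law: T² ∝ a³, so T₂ = T₁ (a₂/a₁)^(3/2).
a₂/a₁ = 3.114, (a₂/a₁)^(3/2) = 5.496.
T₂ = 137.6 × 5.496 = 756.2 minutes.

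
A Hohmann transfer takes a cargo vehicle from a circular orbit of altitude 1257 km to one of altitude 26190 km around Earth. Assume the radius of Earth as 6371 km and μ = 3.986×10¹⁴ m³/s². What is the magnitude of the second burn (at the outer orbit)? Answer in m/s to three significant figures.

r₁ = 6371 + 1257 = 7628.0 km = 7.6280×10⁶ m.
r₂ = 6371 + 26190 = 32561 km = 3.2561×10⁷ m.
Transfer ellipse a_t = (r₁ + r₂)/2 = 2.009×10⁷ m.
At r₁: circular v_c1 = √(μ/r₁) = 7229 m/s; transfer-perigee v_p = √[μ(2/r₁ − 1/a_t)] = 9202 m/s.
At r₂: circular v_c2 = √(μ/r₂) = 3499 m/s; transfer-apogee v_a = √[μ(2/r₂ − 1/a_t)] = 2156 m/s.
Δv₂ = v_c2 − v_a = 1343 m/s.

Δv ≈ 1340 m/s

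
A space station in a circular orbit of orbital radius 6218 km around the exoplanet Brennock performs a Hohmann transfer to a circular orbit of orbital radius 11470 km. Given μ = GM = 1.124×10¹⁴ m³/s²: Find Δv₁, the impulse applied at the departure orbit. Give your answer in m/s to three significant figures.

r₁ = 6218 km = 6.218×10⁶ m.
r₂ = 11470 km = 1.147×10⁷ m.
Transfer ellipse a_t = (r₁ + r₂)/2 = 8.844×10⁶ m.
At r₁: circular v_c1 = √(μ/r₁) = 4252 m/s; transfer-periapsis v_p = √[μ(2/r₁ − 1/a_t)] = 4842 m/s.
Δv₁ = v_p − v_c1 = 590.2 m/s.

Δv ≈ 590 m/s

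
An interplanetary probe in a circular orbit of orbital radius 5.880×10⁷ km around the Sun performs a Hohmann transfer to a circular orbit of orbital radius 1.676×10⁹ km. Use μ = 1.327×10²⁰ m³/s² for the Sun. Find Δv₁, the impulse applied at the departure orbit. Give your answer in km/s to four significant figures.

r₁ = 5.880×10⁷ km = 5.880×10¹⁰ m.
r₂ = 1.676×10⁹ km = 1.676×10¹² m.
Transfer ellipse a_t = (r₁ + r₂)/2 = 8.674×10¹¹ m.
At r₁: circular v_c1 = √(μ/r₁) = 47510 m/s; transfer-perihelion v_p = √[μ(2/r₁ − 1/a_t)] = 66030 m/s.
Δv₁ = v_p − v_c1 = 18530 m/s.
= 18.53 km/s.

Δv ≈ 18.53 km/s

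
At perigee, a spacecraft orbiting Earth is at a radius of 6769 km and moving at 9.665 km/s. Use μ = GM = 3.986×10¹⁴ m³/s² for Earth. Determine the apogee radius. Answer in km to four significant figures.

r_p = 6.769×10⁶ m.
Specific energy ε = v²/2 − μ/r = -1.218×10⁷ J/kg, so a = −μ/(2ε) = 1.636×10⁷ m.
The apsides satisfy r_p + r_a = 2a, so the apogee radius is 2a − r_p = 2.596×10⁷ m = 25957 km.

apogee radius ≈ 25960 km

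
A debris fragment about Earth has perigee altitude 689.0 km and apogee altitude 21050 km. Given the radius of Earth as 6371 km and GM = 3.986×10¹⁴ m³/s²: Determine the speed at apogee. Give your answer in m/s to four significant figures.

r_p = 6371 + 689.0 = 7060.0 km = 7.0600×10⁶ m.
r_a = 6371 + 21050 = 27421 km = 2.7421×10⁷ m.
Semi-major axis a = (r_p + r_a)/2 = 17240 km = 1.724×10⁷ m.
Vis-viva: v² = μ(2/r − 1/a) = 3.986×10¹⁴ × (7.294×10⁻⁸ − 5.800×10⁻⁸) = 5.953×10⁶ m²/s².
v = 2440 m/s.

v ≈ 2440 m/s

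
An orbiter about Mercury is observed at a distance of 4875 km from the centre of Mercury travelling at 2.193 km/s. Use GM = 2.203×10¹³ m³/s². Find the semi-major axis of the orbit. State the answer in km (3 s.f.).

a ≈ 5210 km

r = 4.875×10⁶ m.
Specific orbital energy ε = v²/2 − μ/r = (2193)²/2 − 2.203×10¹³/4.875×10⁶ = -2.114×10⁶ J/kg.
Since ε = −μ/(2a), a = −μ/(2ε) = 5.210×10⁶ m = 5209.6 km.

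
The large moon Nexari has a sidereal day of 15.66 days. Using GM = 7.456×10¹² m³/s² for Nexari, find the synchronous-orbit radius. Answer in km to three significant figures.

r_sync ≈ 70200 km

T = 15.66 days = 1.353×10⁶ s.
A synchronous orbit has period T, so by Kepler's third law a = (μT²/4π²)^(1/3).
μT²/4π² = 7.456×10¹² × (1.353×10⁶)² / 39.48 = 3.457×10²³ m³.
a = 7.019×10⁷ m = 70186 km.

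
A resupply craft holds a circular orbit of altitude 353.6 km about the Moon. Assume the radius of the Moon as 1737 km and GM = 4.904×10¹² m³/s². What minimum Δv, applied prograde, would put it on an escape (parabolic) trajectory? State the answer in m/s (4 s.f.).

Δv ≈ 634.4 m/s

r = 1737 + 353.6 = 2090.6 km = 2.0906×10⁶ m.
Circular speed v_c = √(μ/r) = 1532 m/s.
Escape speed v_esc = √(2μ/r) = √2 × v_c = 2166 m/s.
Δv = v_esc − v_c = 634.4 m/s.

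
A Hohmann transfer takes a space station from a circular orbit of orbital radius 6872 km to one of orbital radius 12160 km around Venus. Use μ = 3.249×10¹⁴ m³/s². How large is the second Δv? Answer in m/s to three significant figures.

Δv ≈ 776 m/s

r₁ = 6872 km = 6.872×10⁶ m.
r₂ = 12160 km = 1.216×10⁷ m.
Transfer ellipse a_t = (r₁ + r₂)/2 = 9.516×10⁶ m.
At r₁: circular v_c1 = √(μ/r₁) = 6876 m/s; transfer-periapsis v_p = √[μ(2/r₁ − 1/a_t)] = 7773 m/s.
At r₂: circular v_c2 = √(μ/r₂) = 5169 m/s; transfer-apoapsis v_a = √[μ(2/r₂ − 1/a_t)] = 4393 m/s.
Δv₂ = v_c2 − v_a = 776.4 m/s.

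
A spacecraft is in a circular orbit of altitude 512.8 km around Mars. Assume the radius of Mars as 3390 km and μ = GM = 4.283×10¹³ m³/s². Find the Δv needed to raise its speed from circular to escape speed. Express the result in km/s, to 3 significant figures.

Δv ≈ 1.37 km/s

r = 3390 + 512.8 = 3902.8 km = 3.9028×10⁶ m.
Circular speed v_c = √(μ/r) = 3313 m/s.
Escape speed v_esc = √(2μ/r) = √2 × v_c = 4685 m/s.
Δv = v_esc − v_c = 1372 m/s = 1.372 km/s.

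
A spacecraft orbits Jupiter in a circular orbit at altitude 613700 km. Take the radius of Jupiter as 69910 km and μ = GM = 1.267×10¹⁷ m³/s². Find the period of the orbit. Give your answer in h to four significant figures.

T ≈ 87.64 h

r = 69910 + 613700 = 683610 km = 6.8361×10⁸ m.
Kepler's third law: T = 2π√(r³/μ) = 2π√((6.836×10⁸)³ / 1.267×10¹⁷).
r³/μ = 2.521×10⁹ s², so T = 2π × 5.021×10⁴ = 3.155×10⁵ s.
Converting: 3.155×10⁵ s ÷ 3600 = 87.64 h.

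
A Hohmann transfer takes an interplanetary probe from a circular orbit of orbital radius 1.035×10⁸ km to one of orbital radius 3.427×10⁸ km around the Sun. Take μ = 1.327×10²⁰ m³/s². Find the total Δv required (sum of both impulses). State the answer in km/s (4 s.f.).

Δv_total ≈ 14.85 km/s

r₁ = 1.035×10⁸ km = 1.035×10¹¹ m.
r₂ = 3.427×10⁸ km = 3.427×10¹¹ m.
Transfer ellipse a_t = (r₁ + r₂)/2 = 2.231×10¹¹ m.
At r₁: circular v_c1 = √(μ/r₁) = 35810 m/s; transfer-perihelion v_p = √[μ(2/r₁ − 1/a_t)] = 44380 m/s.
Δv₁ = v_p − v_c1 = 8572 m/s.
At r₂: circular v_c2 = √(μ/r₂) = 19680 m/s; transfer-aphelion v_a = √[μ(2/r₂ − 1/a_t)] = 13400 m/s.
Δv₂ = v_c2 − v_a = 6275 m/s.
Total Δv = Δv₁ + Δv₂ = 14850 m/s = 14.85 km/s.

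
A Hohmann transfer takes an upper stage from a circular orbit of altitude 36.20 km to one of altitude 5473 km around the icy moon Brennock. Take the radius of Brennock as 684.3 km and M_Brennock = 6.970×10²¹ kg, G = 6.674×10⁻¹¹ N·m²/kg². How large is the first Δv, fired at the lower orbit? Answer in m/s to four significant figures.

μ = GM = 6.674×10⁻¹¹ × 6.970×10²¹ = 4.652×10¹¹ m³/s².
r₁ = 684.3 + 36.20 = 720.50 km = 7.2050×10⁵ m.
r₂ = 684.3 + 5473 = 6157.3 km = 6.1573×10⁶ m.
Transfer ellipse a_t = (r₁ + r₂)/2 = 3.439×10⁶ m.
At r₁: circular v_c1 = √(μ/r₁) = 803.5 m/s; transfer-periapsis v_p = √[μ(2/r₁ − 1/a_t)] = 1075 m/s.
Δv₁ = v_p − v_c1 = 271.7 m/s.

Δv ≈ 271.7 m/s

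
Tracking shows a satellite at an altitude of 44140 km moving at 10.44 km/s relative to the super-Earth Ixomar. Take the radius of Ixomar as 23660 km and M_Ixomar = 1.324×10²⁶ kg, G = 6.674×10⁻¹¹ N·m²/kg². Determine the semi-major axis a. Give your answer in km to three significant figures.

a ≈ 58300 km

μ = GM = 6.674×10⁻¹¹ × 1.324×10²⁶ = 8.836×10¹⁵ m³/s².
r = 23660 + 44140 = 67800 km = 6.780×10⁷ m.
Vis-viva rearranged: 1/a = 2/r − v²/μ = 2.950×10⁻⁸ − 1.233×10⁻⁸ = 1.716×10⁻⁸ m⁻¹.
a = 5.826×10⁷ m = 58262 km.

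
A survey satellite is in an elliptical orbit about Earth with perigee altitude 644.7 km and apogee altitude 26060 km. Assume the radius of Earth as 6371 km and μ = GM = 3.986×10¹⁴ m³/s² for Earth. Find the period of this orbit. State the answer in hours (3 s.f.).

T ≈ 7.66 hours

r_p = 6371 + 644.7 = 7015.7 km = 7.0157×10⁶ m.
r_a = 6371 + 26060 = 32431 km = 3.2431×10⁷ m.
Semi-major axis a = (r_p + r_a)/2 = (7015.7 + 32431)/2 = 19723 km = 1.972×10⁷ m.
By Kepler's third law T = 2π√(a³/μ) = 2π × 4.387×10³ = 2.757×10⁴ s.
= 7.657 hours.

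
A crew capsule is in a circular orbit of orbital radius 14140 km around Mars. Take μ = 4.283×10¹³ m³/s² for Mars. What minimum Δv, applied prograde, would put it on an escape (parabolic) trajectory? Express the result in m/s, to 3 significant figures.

Δv ≈ 721 m/s

r = 14140 km = 1.414×10⁷ m.
Circular speed v_c = √(μ/r) = 1740 m/s.
Escape speed v_esc = √(2μ/r) = √2 × v_c = 2461 m/s.
Δv = v_esc − v_c = 720.9 m/s.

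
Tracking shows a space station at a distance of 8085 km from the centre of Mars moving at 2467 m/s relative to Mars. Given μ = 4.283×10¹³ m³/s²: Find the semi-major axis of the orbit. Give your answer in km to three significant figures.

r = 8.085×10⁶ m.
Specific orbital energy ε = v²/2 − μ/r = (2467)²/2 − 4.283×10¹³/8.085×10⁶ = -2.254×10⁶ J/kg.
Since ε = −μ/(2a), a = −μ/(2ε) = 9.499×10⁶ m = 9499.1 km.

a ≈ 9500 km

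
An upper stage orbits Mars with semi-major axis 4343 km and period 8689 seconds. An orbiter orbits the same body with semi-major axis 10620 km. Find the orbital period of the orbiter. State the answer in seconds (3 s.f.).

Kepler's third law: T² ∝ a³, so T₂ = T₁ (a₂/a₁)^(3/2).
a₂/a₁ = 2.445, (a₂/a₁)^(3/2) = 3.824.
T₂ = 8689 × 3.824 = 33230 seconds.

T₂ ≈ 33200 seconds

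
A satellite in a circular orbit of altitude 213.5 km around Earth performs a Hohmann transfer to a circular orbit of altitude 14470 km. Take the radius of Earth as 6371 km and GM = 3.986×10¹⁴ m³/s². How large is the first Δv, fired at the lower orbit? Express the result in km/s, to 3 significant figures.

Δv ≈ 1.81 km/s

r₁ = 6371 + 213.5 = 6584.5 km = 6.5845×10⁶ m.
r₂ = 6371 + 14470 = 20841 km = 2.0841×10⁷ m.
Transfer ellipse a_t = (r₁ + r₂)/2 = 1.371×10⁷ m.
At r₁: circular v_c1 = √(μ/r₁) = 7780 m/s; transfer-perigee v_p = √[μ(2/r₁ − 1/a_t)] = 9592 m/s.
Δv₁ = v_p − v_c1 = 1811 m/s.
= 1.811 km/s.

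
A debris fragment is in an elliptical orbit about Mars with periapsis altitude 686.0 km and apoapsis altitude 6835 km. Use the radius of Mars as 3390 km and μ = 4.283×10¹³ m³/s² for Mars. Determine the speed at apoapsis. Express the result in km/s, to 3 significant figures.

v ≈ 1.55 km/s

r_p = 3390 + 686.0 = 4076.0 km = 4.0760×10⁶ m.
r_a = 3390 + 6835 = 10225 km = 1.0225×10⁷ m.
Semi-major axis a = (r_p + r_a)/2 = 7150.5 km = 7.150×10⁶ m.
Vis-viva: v² = μ(2/r − 1/a) = 4.283×10¹³ × (1.956×10⁻⁷ − 1.399×10⁻⁷) = 2.388×10⁶ m²/s².
v = 1545 m/s = 1.545 km/s.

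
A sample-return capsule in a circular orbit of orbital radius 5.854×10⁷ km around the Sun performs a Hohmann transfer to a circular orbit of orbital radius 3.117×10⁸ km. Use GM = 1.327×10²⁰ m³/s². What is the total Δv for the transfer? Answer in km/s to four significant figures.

r₁ = 5.854×10⁷ km = 5.854×10¹⁰ m.
r₂ = 3.117×10⁸ km = 3.117×10¹¹ m.
Transfer ellipse a_t = (r₁ + r₂)/2 = 1.851×10¹¹ m.
At r₁: circular v_c1 = √(μ/r₁) = 47610 m/s; transfer-perihelion v_p = √[μ(2/r₁ − 1/a_t)] = 61780 m/s.
Δv₁ = v_p − v_c1 = 14170 m/s.
At r₂: circular v_c2 = √(μ/r₂) = 20630 m/s; transfer-aphelion v_a = √[μ(2/r₂ − 1/a_t)] = 11600 m/s.
Δv₂ = v_c2 − v_a = 9030 m/s.
Total Δv = Δv₁ + Δv₂ = 23200 m/s = 23.20 km/s.

Δv_total ≈ 23.20 km/s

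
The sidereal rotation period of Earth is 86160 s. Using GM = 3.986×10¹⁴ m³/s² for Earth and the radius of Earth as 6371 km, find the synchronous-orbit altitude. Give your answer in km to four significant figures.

A synchronous orbit has period T, so by Kepler's third law a = (μT²/4π²)^(1/3).
μT²/4π² = 3.986×10¹⁴ × (8.616×10⁴)² / 39.48 = 7.495×10²² m³.
a = 4.216×10⁷ m = 42163 km.
Altitude h = a − R = 42163 − 6371 = 35792 km.

h_sync ≈ 35790 km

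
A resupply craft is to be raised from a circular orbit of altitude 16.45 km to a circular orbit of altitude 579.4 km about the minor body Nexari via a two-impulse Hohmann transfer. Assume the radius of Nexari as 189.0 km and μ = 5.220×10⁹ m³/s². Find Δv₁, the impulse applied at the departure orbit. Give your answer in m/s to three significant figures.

Δv ≈ 40.8 m/s

r₁ = 189.0 + 16.45 = 205.45 km = 2.0545×10⁵ m.
r₂ = 189.0 + 579.4 = 768.40 km = 7.6840×10⁵ m.
Transfer ellipse a_t = (r₁ + r₂)/2 = 4.869×10⁵ m.
At r₁: circular v_c1 = √(μ/r₁) = 159.4 m/s; transfer-periapsis v_p = √[μ(2/r₁ − 1/a_t)] = 200.2 m/s.
Δv₁ = v_p − v_c1 = 40.84 m/s.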